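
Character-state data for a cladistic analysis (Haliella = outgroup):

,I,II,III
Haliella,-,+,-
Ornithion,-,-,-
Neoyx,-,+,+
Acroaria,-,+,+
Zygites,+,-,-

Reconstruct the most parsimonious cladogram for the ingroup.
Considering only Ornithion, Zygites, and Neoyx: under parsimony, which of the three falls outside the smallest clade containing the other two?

Neoyx

Character polarity is set by the outgroup: the derived state is whichever differs from the outgroup's state, so for II the derived state is '-', and for the remaining characters it is '+'.
I: derived state '+' in Zygites only — an autapomorphy, so it tells us nothing about relationships among taxa.
Only Ornithion and Zygites show the derived state '-' for II, supporting them as a clade.
III: derived state '+' in Acroaria and Neoyx only — synapomorphy for {Acroaria, Neoyx}.
Most parsimonious ingroup topology: ((Ornithion,Zygites),(Neoyx,Acroaria)).
Zygites and Ornithion share a more recent common ancestor with each other than either does with Neoyx, so Neoyx is the least closely related of the three.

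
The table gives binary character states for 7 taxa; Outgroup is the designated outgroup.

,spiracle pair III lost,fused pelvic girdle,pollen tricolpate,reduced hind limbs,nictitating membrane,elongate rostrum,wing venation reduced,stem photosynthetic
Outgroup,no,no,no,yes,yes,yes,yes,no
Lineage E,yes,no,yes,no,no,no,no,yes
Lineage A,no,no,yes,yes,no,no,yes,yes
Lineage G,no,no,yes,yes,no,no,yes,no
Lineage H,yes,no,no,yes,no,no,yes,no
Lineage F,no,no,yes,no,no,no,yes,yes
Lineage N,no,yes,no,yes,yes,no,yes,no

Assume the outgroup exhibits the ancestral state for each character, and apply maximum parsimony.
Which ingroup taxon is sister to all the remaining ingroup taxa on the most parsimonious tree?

Character polarity is set by the outgroup: the derived state is whichever differs from the outgroup's state, so for reduced hind limbs, nictitating membrane, elongate rostrum, wing venation reduced the derived state is 'no', and for the remaining characters it is 'yes'.
spiracle pair III lost (state 'yes') occurs in Lineage E and Lineage H but conflicts with the nesting implied by the other characters — most parsimoniously interpreted as homoplasy.
fused pelvic girdle (derived state 'yes') is unique to Lineage N (autapomorphy; uninformative for grouping).
pollen tricolpate (derived state 'yes') is shared by Lineage A, Lineage E, Lineage F, and Lineage G — a synapomorphy uniting that clade.
Only Lineage E and Lineage F show the derived state 'no' for reduced hind limbs, supporting them as a clade.
nictitating membrane (derived state 'no') is shared by Lineage A, Lineage E, Lineage F, Lineage G, and Lineage H — a synapomorphy uniting that clade.
elongate rostrum (derived state 'no') is shared by all ingroup taxa — unites the whole ingroup.
wing venation reduced: derived state 'no' in Lineage E only — an autapomorphy, so it tells us nothing about relationships among taxa.
stem photosynthetic: derived state 'yes' in Lineage A, Lineage E, and Lineage F only — synapomorphy for {Lineage A, Lineage E, Lineage F}.
Most parsimonious ingroup topology: (((((Lineage E,Lineage F),Lineage A),Lineage G),Lineage H),Lineage N).
Lineage N is sister to the clade containing all other ingroup taxa, so it is the earliest-diverging (most basal) ingroup lineage.

Lineage N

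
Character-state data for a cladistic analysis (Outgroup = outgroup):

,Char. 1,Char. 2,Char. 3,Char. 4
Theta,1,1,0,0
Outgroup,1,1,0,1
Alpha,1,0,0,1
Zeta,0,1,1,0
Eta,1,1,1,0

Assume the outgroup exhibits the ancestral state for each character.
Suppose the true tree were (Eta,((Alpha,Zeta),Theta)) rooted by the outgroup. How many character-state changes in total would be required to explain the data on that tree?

Map each character onto (Eta,((Alpha,Zeta),Theta)) (rooted by Outgroup) and count the minimum state changes it requires (Fitch parsimony):
Char. 1: 1; Char. 2: 1; Char. 3: 2; Char. 4: 2.
Total tree length = 6.

6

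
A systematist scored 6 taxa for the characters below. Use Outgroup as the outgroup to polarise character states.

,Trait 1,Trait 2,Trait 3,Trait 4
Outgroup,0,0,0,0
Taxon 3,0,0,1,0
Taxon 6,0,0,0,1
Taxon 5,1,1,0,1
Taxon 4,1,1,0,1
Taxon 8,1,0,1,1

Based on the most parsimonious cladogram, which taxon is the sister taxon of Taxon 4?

The outgroup has state '0' for every character, so '1' is the derived state throughout.
Trait 1 (derived state '1') is shared by Taxon 4, Taxon 5, and Taxon 8 — a synapomorphy uniting that clade.
Trait 2 (derived state '1') is shared by Taxon 4 and Taxon 5 — a synapomorphy uniting that clade.
Trait 3 (state '1') occurs in Taxon 3 and Taxon 8 but conflicts with the nesting implied by the other characters — most parsimoniously interpreted as homoplasy.
Trait 4 (derived state '1') is shared by Taxon 4, Taxon 5, Taxon 6, and Taxon 8 — a synapomorphy uniting that clade.
Most parsimonious ingroup topology: (Taxon 3,(Taxon 6,((Taxon 5,Taxon 4),Taxon 8))).
Taxon 4 and Taxon 5 form a cherry on this tree, so they are sister taxa.

Taxon 5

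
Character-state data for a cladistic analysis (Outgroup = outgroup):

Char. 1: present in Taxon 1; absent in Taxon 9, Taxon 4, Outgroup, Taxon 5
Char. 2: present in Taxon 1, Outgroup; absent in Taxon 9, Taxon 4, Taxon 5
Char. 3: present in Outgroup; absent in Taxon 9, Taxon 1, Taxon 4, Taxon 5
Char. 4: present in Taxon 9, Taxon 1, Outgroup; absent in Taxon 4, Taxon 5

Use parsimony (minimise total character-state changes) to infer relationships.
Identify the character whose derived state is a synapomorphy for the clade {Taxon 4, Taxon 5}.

Character polarity is set by the outgroup: the derived state is whichever differs from the outgroup's state, so for Char. 2, Char. 3, Char. 4 the derived state is 'absent', and for the remaining characters it is 'present'.
Char. 1: derived state 'present' in Taxon 1 only — an autapomorphy, so it tells us nothing about relationships among taxa.
Char. 2: derived state 'absent' in Taxon 4, Taxon 5, and Taxon 9 only — synapomorphy for {Taxon 4, Taxon 5, Taxon 9}.
All ingroup taxa share the derived state 'absent' for Char. 3; it defines the ingroup but does not resolve relationships within it.
Char. 4: derived state 'absent' in Taxon 4 and Taxon 5 only — synapomorphy for {Taxon 4, Taxon 5}.
Most parsimonious ingroup topology: (((Taxon 5,Taxon 4),Taxon 9),Taxon 1).
The clade {Taxon 4, Taxon 5} is supported by Char. 4: its derived state 'absent' occurs in exactly those taxa and in no other taxon (including the outgroup).

Char. 4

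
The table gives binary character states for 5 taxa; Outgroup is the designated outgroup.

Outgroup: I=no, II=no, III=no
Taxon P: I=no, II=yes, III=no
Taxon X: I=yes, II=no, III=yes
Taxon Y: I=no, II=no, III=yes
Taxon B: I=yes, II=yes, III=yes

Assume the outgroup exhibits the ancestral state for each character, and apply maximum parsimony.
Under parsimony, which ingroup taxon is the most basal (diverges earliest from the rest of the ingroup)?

The outgroup has state 'no' for every character, so 'yes' is the derived state throughout.
I (derived state 'yes') is shared by Taxon B and Taxon X — a synapomorphy uniting that clade.
II (state 'yes') occurs in Taxon B and Taxon P but conflicts with the nesting implied by the other characters — most parsimoniously interpreted as homoplasy.
III: derived state 'yes' in Taxon B, Taxon X, and Taxon Y only — synapomorphy for {Taxon B, Taxon X, Taxon Y}.
Most parsimonious ingroup topology: (Taxon P,((Taxon X,Taxon B),Taxon Y)).
Taxon P is sister to the clade containing all other ingroup taxa, so it is the earliest-diverging (most basal) ingroup lineage.

Taxon P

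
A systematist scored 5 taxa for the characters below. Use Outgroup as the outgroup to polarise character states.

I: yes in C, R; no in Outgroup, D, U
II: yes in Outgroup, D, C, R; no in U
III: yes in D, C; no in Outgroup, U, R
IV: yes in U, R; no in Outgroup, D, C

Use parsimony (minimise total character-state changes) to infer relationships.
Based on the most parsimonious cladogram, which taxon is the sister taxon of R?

Character polarity is set by the outgroup: the derived state is whichever differs from the outgroup's state, so for II the derived state is 'no', and for the remaining characters it is 'yes'.
I (state 'yes') occurs in C and R but conflicts with the nesting implied by the other characters — most parsimoniously interpreted as homoplasy.
II (derived state 'no') is unique to U (autapomorphy; uninformative for grouping).
III: derived state 'yes' in C and D only — synapomorphy for {C, D}.
Only R and U show the derived state 'yes' for IV, supporting them as a clade.
Most parsimonious ingroup topology: ((D,C),(U,R)).
R and U form a cherry on this tree, so they are sister taxa.

U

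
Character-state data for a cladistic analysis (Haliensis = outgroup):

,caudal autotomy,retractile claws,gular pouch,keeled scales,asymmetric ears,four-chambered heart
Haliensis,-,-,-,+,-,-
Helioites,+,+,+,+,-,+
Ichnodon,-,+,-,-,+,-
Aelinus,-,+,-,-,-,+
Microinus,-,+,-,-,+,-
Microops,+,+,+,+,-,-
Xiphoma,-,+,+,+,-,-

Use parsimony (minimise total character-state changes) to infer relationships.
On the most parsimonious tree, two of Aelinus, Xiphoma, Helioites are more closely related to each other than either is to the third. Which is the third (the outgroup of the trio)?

Aelinus

Character polarity is set by the outgroup: the derived state is whichever differs from the outgroup's state, so for keeled scales the derived state is '-', and for the remaining characters it is '+'.
caudal autotomy (derived state '+') is shared by Helioites and Microops — a synapomorphy uniting that clade.
All ingroup taxa share the derived state '+' for retractile claws; it defines the ingroup but does not resolve relationships within it.
Only Helioites, Microops, and Xiphoma show the derived state '+' for gular pouch, supporting them as a clade.
keeled scales: derived state '-' in Aelinus, Ichnodon, and Microinus only — synapomorphy for {Aelinus, Ichnodon, Microinus}.
asymmetric ears: derived state '+' in Ichnodon and Microinus only — synapomorphy for {Ichnodon, Microinus}.
four-chambered heart (state '+') occurs in Aelinus and Helioites but conflicts with the nesting implied by the other characters — most parsimoniously interpreted as homoplasy.
Most parsimonious ingroup topology: (((Helioites,Microops),Xiphoma),((Ichnodon,Microinus),Aelinus)).
Helioites and Xiphoma share a more recent common ancestor with each other than either does with Aelinus, so Aelinus is the least closely related of the three.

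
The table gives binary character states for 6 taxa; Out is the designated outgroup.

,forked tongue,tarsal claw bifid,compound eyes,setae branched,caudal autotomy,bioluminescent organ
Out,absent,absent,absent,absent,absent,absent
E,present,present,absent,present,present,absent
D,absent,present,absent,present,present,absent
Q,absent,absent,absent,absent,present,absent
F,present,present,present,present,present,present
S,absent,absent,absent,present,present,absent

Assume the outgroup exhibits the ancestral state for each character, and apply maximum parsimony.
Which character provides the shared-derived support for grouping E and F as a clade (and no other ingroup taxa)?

forked tongue

The outgroup has state 'absent' for every character, so 'present' is the derived state throughout.
Only E and F show the derived state 'present' for forked tongue, supporting them as a clade.
Only D, E, and F show the derived state 'present' for tarsal claw bifid, supporting them as a clade.
compound eyes (derived state 'present') is unique to F (autapomorphy; uninformative for grouping).
Only D, E, F, and S show the derived state 'present' for setae branched, supporting them as a clade.
caudal autotomy (derived state 'present') is shared by all ingroup taxa — unites the whole ingroup.
bioluminescent organ: derived state 'present' in F only — an autapomorphy, so it tells us nothing about relationships among taxa.
Most parsimonious ingroup topology: ((((E,F),D),S),Q).
The clade {E, F} is supported by forked tongue: its derived state 'present' occurs in exactly those taxa and in no other taxon (including the outgroup).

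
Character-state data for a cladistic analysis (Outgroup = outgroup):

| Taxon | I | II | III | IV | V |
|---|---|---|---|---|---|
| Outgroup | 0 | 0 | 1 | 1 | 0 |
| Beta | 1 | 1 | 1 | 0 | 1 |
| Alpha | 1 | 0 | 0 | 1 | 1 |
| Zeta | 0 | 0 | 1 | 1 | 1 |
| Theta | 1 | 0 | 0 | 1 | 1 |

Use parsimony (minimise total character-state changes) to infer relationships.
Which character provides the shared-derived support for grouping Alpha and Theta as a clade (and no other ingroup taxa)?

Character polarity is set by the outgroup: the derived state is whichever differs from the outgroup's state, so for III, IV the derived state is '0', and for the remaining characters it is '1'.
Only Alpha, Beta, and Theta show the derived state '1' for I, supporting them as a clade.
II (derived state '1') is unique to Beta (autapomorphy; uninformative for grouping).
III: derived state '0' in Alpha and Theta only — synapomorphy for {Alpha, Theta}.
IV (derived state '0') is unique to Beta (autapomorphy; uninformative for grouping).
All ingroup taxa share the derived state '1' for V; it defines the ingroup but does not resolve relationships within it.
Most parsimonious ingroup topology: ((Beta,(Alpha,Theta)),Zeta).
The clade {Alpha, Theta} is supported by III: its derived state '0' occurs in exactly those taxa and in no other taxon (including the outgroup).

III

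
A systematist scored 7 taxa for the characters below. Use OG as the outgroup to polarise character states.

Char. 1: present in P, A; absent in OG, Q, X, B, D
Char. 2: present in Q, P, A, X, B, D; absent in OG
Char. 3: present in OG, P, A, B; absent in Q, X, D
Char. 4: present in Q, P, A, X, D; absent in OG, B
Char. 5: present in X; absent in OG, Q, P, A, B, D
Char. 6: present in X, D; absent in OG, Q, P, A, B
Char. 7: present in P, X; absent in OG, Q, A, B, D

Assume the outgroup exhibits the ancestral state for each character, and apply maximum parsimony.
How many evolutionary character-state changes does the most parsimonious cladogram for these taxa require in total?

8

Character polarity is set by the outgroup: the derived state is whichever differs from the outgroup's state, so for Char. 3 the derived state is 'absent', and for the remaining characters it is 'present'.
Char. 1: derived state 'present' in A and P only — synapomorphy for {A, P}.
All ingroup taxa share the derived state 'present' for Char. 2; it defines the ingroup but does not resolve relationships within it.
Char. 3: derived state 'absent' in D, Q, and X only — synapomorphy for {D, Q, X}.
Char. 4: derived state 'present' in A, D, P, Q, and X only — synapomorphy for {A, D, P, Q, X}.
Char. 5: derived state 'present' in X only — an autapomorphy, so it tells us nothing about relationships among taxa.
Char. 6 (derived state 'present') is shared by D and X — a synapomorphy uniting that clade.
Char. 7 (state 'present') occurs in P and X but conflicts with the nesting implied by the other characters — most parsimoniously interpreted as homoplasy.
Most parsimonious ingroup topology: (((Q,(X,D)),(P,A)),B).
Changes per character on this tree: Char. 1: 1; Char. 2: 1; Char. 3: 1; Char. 4: 1; Char. 5: 1; Char. 6: 1; Char. 7: 2.
Total = 8.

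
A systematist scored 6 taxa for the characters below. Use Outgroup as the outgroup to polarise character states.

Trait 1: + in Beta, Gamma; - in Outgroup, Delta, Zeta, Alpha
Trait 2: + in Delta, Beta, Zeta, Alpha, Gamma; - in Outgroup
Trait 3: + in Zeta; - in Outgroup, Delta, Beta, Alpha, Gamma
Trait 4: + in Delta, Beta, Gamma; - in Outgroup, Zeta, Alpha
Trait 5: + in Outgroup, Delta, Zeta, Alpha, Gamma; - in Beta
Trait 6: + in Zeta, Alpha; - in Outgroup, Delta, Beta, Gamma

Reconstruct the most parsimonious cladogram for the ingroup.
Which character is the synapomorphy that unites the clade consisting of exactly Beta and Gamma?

Trait 1

Character polarity is set by the outgroup: the derived state is whichever differs from the outgroup's state, so for Trait 5 the derived state is '-', and for the remaining characters it is '+'.
Trait 1: derived state '+' in Beta and Gamma only — synapomorphy for {Beta, Gamma}.
Trait 2 (derived state '+') is shared by all ingroup taxa — unites the whole ingroup.
Trait 3 (derived state '+') is unique to Zeta (autapomorphy; uninformative for grouping).
Trait 4 (derived state '+') is shared by Beta, Delta, and Gamma — a synapomorphy uniting that clade.
Trait 5: derived state '-' in Beta only — an autapomorphy, so it tells us nothing about relationships among taxa.
Only Alpha and Zeta show the derived state '+' for Trait 6, supporting them as a clade.
Most parsimonious ingroup topology: ((Delta,(Beta,Gamma)),(Zeta,Alpha)).
The clade {Beta, Gamma} is supported by Trait 1: its derived state '+' occurs in exactly those taxa and in no other taxon (including the outgroup).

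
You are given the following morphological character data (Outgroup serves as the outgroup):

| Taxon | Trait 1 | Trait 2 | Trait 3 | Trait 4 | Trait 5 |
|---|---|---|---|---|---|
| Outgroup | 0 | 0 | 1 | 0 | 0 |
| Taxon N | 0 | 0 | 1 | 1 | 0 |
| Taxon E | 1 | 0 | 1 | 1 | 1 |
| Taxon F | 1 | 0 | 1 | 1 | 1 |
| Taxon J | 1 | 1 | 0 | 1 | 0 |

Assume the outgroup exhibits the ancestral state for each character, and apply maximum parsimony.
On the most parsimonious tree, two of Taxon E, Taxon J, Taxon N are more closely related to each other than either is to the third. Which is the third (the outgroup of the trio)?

Character polarity is set by the outgroup: the derived state is whichever differs from the outgroup's state, so for Trait 3 the derived state is '0', and for the remaining characters it is '1'.
Only Taxon E, Taxon F, and Taxon J show the derived state '1' for Trait 1, supporting them as a clade.
Trait 2 (derived state '1') is unique to Taxon J (autapomorphy; uninformative for grouping).
Trait 3 (derived state '0') is unique to Taxon J (autapomorphy; uninformative for grouping).
Trait 4 (derived state '1') is shared by all ingroup taxa — unites the whole ingroup.
Trait 5: derived state '1' in Taxon E and Taxon F only — synapomorphy for {Taxon E, Taxon F}.
Most parsimonious ingroup topology: (Taxon N,((Taxon E,Taxon F),Taxon J)).
Taxon J and Taxon E share a more recent common ancestor with each other than either does with Taxon N, so Taxon N is the least closely related of the three.

Taxon N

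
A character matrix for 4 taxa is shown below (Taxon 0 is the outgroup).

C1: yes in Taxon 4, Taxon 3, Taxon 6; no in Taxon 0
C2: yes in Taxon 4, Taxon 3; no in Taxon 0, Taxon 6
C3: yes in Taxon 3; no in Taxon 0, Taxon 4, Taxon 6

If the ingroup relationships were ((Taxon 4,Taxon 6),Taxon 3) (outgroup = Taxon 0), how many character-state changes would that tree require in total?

4

Map each character onto ((Taxon 4,Taxon 6),Taxon 3) (rooted by Taxon 0) and count the minimum state changes it requires (Fitch parsimony):
C1: 1; C2: 2; C3: 1.
Total tree length = 4.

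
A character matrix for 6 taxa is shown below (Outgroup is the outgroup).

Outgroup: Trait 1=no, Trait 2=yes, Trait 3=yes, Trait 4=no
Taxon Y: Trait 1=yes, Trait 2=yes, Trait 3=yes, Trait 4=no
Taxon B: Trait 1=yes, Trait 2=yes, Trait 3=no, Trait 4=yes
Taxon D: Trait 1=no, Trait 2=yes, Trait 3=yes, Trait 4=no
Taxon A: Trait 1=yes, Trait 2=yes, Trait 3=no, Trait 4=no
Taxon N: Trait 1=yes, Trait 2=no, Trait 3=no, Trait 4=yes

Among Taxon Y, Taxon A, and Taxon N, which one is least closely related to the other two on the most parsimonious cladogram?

Taxon Y

Character polarity is set by the outgroup: the derived state is whichever differs from the outgroup's state, so for Trait 2, Trait 3 the derived state is 'no', and for the remaining characters it is 'yes'.
Only Taxon A, Taxon B, Taxon N, and Taxon Y show the derived state 'yes' for Trait 1, supporting them as a clade.
Trait 2 (derived state 'no') is unique to Taxon N (autapomorphy; uninformative for grouping).
Trait 3: derived state 'no' in Taxon A, Taxon B, and Taxon N only — synapomorphy for {Taxon A, Taxon B, Taxon N}.
Trait 4 (derived state 'yes') is shared by Taxon B and Taxon N — a synapomorphy uniting that clade.
Most parsimonious ingroup topology: ((Taxon Y,((Taxon B,Taxon N),Taxon A)),Taxon D).
Taxon A and Taxon N share a more recent common ancestor with each other than either does with Taxon Y, so Taxon Y is the least closely related of the three.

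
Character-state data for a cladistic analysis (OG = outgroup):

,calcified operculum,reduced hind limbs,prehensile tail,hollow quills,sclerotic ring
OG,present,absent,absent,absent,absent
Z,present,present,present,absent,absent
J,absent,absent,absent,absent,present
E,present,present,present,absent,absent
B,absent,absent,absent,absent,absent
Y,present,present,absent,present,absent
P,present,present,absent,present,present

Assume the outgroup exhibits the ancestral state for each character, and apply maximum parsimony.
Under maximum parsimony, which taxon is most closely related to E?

Z

Character polarity is set by the outgroup: the derived state is whichever differs from the outgroup's state, so for calcified operculum the derived state is 'absent', and for the remaining characters it is 'present'.
calcified operculum: derived state 'absent' in B and J only — synapomorphy for {B, J}.
reduced hind limbs: derived state 'present' in E, P, Y, and Z only — synapomorphy for {E, P, Y, Z}.
prehensile tail: derived state 'present' in E and Z only — synapomorphy for {E, Z}.
hollow quills: derived state 'present' in P and Y only — synapomorphy for {P, Y}.
sclerotic ring groups J and P, which is incompatible with the clades supported by the remaining characters; treating it as convergent (homoplasy) costs fewer steps than any alternative tree.
Most parsimonious ingroup topology: (((Z,E),(Y,P)),(J,B)).
E and Z form a cherry on this tree, so they are sister taxa.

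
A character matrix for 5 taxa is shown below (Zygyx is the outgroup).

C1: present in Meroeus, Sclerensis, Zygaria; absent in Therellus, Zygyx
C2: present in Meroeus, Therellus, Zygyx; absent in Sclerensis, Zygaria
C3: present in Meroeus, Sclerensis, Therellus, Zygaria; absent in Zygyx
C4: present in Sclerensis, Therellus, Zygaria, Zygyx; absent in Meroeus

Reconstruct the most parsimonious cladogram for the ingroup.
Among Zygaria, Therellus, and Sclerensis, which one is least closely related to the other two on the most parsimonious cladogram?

Therellus

Character polarity is set by the outgroup: the derived state is whichever differs from the outgroup's state, so for C2, C4 the derived state is 'absent', and for the remaining characters it is 'present'.
Only Meroeus, Sclerensis, and Zygaria show the derived state 'present' for C1, supporting them as a clade.
Only Sclerensis and Zygaria show the derived state 'absent' for C2, supporting them as a clade.
C3 (derived state 'present') is shared by all ingroup taxa — unites the whole ingroup.
C4 (derived state 'absent') is unique to Meroeus (autapomorphy; uninformative for grouping).
Most parsimonious ingroup topology: (Therellus,(Meroeus,(Sclerensis,Zygaria))).
Zygaria and Sclerensis share a more recent common ancestor with each other than either does with Therellus, so Therellus is the least closely related of the three.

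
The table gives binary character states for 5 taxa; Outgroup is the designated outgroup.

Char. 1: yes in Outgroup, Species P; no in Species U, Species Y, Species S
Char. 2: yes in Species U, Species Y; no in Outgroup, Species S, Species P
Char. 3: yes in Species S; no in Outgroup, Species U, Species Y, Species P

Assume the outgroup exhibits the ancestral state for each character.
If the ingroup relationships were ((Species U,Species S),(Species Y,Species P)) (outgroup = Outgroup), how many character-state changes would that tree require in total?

Map each character onto ((Species U,Species S),(Species Y,Species P)) (rooted by Outgroup) and count the minimum state changes it requires (Fitch parsimony):
Char. 1: 2; Char. 2: 2; Char. 3: 1.
Total tree length = 5.

5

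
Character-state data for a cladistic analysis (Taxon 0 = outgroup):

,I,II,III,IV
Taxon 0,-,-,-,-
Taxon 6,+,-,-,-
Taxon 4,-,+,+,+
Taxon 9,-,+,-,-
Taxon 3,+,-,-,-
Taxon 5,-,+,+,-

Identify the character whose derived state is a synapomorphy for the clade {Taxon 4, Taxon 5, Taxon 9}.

II

The outgroup has state '-' for every character, so '+' is the derived state throughout.
Only Taxon 3 and Taxon 6 show the derived state '+' for I, supporting them as a clade.
Only Taxon 4, Taxon 5, and Taxon 9 show the derived state '+' for II, supporting them as a clade.
III (derived state '+') is shared by Taxon 4 and Taxon 5 — a synapomorphy uniting that clade.
IV (derived state '+') is unique to Taxon 4 (autapomorphy; uninformative for grouping).
Most parsimonious ingroup topology: ((Taxon 6,Taxon 3),((Taxon 4,Taxon 5),Taxon 9)).
The clade {Taxon 4, Taxon 5, Taxon 9} is supported by II: its derived state '+' occurs in exactly those taxa and in no other taxon (including the outgroup).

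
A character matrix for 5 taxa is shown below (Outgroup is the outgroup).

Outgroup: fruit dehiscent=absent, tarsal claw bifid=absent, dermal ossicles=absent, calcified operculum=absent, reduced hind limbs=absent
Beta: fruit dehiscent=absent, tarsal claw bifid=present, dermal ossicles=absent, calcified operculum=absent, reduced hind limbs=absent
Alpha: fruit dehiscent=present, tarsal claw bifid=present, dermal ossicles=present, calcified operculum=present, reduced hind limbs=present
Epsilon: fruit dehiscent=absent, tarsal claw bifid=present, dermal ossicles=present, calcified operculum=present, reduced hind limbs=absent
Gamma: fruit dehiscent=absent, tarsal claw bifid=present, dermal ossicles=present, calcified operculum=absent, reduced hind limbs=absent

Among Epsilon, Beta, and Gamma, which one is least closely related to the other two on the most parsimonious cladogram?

The outgroup has state 'absent' for every character, so 'present' is the derived state throughout.
fruit dehiscent (derived state 'present') is unique to Alpha (autapomorphy; uninformative for grouping).
tarsal claw bifid (derived state 'present') is shared by all ingroup taxa — unites the whole ingroup.
Only Alpha, Epsilon, and Gamma show the derived state 'present' for dermal ossicles, supporting them as a clade.
calcified operculum: derived state 'present' in Alpha and Epsilon only — synapomorphy for {Alpha, Epsilon}.
reduced hind limbs: derived state 'present' in Alpha only — an autapomorphy, so it tells us nothing about relationships among taxa.
Most parsimonious ingroup topology: (Beta,((Alpha,Epsilon),Gamma)).
Gamma and Epsilon share a more recent common ancestor with each other than either does with Beta, so Beta is the least closely related of the three.

Beta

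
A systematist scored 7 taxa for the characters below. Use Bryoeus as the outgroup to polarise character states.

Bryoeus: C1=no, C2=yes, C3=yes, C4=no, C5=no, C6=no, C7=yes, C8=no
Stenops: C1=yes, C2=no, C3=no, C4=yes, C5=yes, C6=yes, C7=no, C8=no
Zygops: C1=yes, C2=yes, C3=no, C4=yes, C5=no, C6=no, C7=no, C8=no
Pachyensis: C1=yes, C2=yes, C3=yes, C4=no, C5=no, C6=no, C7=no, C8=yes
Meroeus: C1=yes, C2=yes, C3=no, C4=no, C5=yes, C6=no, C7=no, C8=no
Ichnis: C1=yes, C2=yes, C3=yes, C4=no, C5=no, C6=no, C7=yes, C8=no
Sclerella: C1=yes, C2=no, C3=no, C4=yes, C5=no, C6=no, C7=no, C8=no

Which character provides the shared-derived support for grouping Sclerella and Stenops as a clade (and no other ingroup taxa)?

Character polarity is set by the outgroup: the derived state is whichever differs from the outgroup's state, so for C2, C3, C7 the derived state is 'no', and for the remaining characters it is 'yes'.
C1 (derived state 'yes') is shared by all ingroup taxa — unites the whole ingroup.
C2 (derived state 'no') is shared by Sclerella and Stenops — a synapomorphy uniting that clade.
Only Meroeus, Sclerella, Stenops, and Zygops show the derived state 'no' for C3, supporting them as a clade.
C4 (derived state 'yes') is shared by Sclerella, Stenops, and Zygops — a synapomorphy uniting that clade.
C5 groups Meroeus and Stenops, which is incompatible with the clades supported by the remaining characters; treating it as convergent (homoplasy) costs fewer steps than any alternative tree.
C6 (derived state 'yes') is unique to Stenops (autapomorphy; uninformative for grouping).
Only Meroeus, Pachyensis, Sclerella, Stenops, and Zygops show the derived state 'no' for C7, supporting them as a clade.
C8 (derived state 'yes') is unique to Pachyensis (autapomorphy; uninformative for grouping).
Most parsimonious ingroup topology: (((((Stenops,Sclerella),Zygops),Meroeus),Pachyensis),Ichnis).
The clade {Sclerella, Stenops} is supported by C2: its derived state 'no' occurs in exactly those taxa and in no other taxon (including the outgroup).

C2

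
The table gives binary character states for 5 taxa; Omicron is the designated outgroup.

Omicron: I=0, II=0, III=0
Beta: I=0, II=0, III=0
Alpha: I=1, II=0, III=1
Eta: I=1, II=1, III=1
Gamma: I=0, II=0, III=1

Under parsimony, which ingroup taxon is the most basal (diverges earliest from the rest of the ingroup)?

The outgroup has state '0' for every character, so '1' is the derived state throughout.
Only Alpha and Eta show the derived state '1' for I, supporting them as a clade.
II: derived state '1' in Eta only — an autapomorphy, so it tells us nothing about relationships among taxa.
Only Alpha, Eta, and Gamma show the derived state '1' for III, supporting them as a clade.
Most parsimonious ingroup topology: (Beta,((Alpha,Eta),Gamma)).
Beta is sister to the clade containing all other ingroup taxa, so it is the earliest-diverging (most basal) ingroup lineage.

Beta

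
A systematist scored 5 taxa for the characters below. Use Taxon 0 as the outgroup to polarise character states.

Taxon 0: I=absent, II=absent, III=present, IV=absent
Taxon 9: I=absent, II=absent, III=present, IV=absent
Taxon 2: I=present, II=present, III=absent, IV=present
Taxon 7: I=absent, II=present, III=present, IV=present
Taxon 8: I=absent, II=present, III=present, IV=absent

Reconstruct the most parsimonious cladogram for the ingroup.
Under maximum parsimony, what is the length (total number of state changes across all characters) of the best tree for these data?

Character polarity is set by the outgroup: the derived state is whichever differs from the outgroup's state, so for III the derived state is 'absent', and for the remaining characters it is 'present'.
I (derived state 'present') is unique to Taxon 2 (autapomorphy; uninformative for grouping).
Only Taxon 2, Taxon 7, and Taxon 8 show the derived state 'present' for II, supporting them as a clade.
III (derived state 'absent') is unique to Taxon 2 (autapomorphy; uninformative for grouping).
Only Taxon 2 and Taxon 7 show the derived state 'present' for IV, supporting them as a clade.
Most parsimonious ingroup topology: (Taxon 9,((Taxon 2,Taxon 7),Taxon 8)).
Changes per character on this tree: I: 1; II: 1; III: 1; IV: 1.
Total = 4.

4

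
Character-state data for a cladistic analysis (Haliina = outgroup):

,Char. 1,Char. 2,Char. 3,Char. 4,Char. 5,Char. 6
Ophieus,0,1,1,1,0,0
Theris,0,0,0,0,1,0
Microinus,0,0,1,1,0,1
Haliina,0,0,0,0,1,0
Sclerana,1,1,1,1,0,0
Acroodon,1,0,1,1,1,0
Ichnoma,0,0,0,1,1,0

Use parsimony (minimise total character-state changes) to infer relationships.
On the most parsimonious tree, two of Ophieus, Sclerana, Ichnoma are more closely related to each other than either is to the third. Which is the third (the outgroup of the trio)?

Ichnoma

Character polarity is set by the outgroup: the derived state is whichever differs from the outgroup's state, so for Char. 5 the derived state is '0', and for the remaining characters it is '1'.
Char. 1 groups Acroodon and Sclerana, which is incompatible with the clades supported by the remaining characters; treating it as convergent (homoplasy) costs fewer steps than any alternative tree.
Char. 2: derived state '1' in Ophieus and Sclerana only — synapomorphy for {Ophieus, Sclerana}.
Only Acroodon, Microinus, Ophieus, and Sclerana show the derived state '1' for Char. 3, supporting them as a clade.
Char. 4: derived state '1' in Acroodon, Ichnoma, Microinus, Ophieus, and Sclerana only — synapomorphy for {Acroodon, Ichnoma, Microinus, Ophieus, Sclerana}.
Char. 5: derived state '0' in Microinus, Ophieus, and Sclerana only — synapomorphy for {Microinus, Ophieus, Sclerana}.
Char. 6 (derived state '1') is unique to Microinus (autapomorphy; uninformative for grouping).
Most parsimonious ingroup topology: (((((Sclerana,Ophieus),Microinus),Acroodon),Ichnoma),Theris).
Ophieus and Sclerana share a more recent common ancestor with each other than either does with Ichnoma, so Ichnoma is the least closely related of the three.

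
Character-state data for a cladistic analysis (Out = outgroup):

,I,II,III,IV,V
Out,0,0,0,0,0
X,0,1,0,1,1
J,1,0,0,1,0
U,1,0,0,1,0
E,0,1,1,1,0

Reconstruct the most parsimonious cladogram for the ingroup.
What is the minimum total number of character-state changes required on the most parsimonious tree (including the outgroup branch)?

5

The outgroup has state '0' for every character, so '1' is the derived state throughout.
I: derived state '1' in J and U only — synapomorphy for {J, U}.
II (derived state '1') is shared by E and X — a synapomorphy uniting that clade.
III (derived state '1') is unique to E (autapomorphy; uninformative for grouping).
IV (derived state '1') is shared by all ingroup taxa — unites the whole ingroup.
V: derived state '1' in X only — an autapomorphy, so it tells us nothing about relationships among taxa.
Most parsimonious ingroup topology: ((X,E),(J,U)).
Changes per character on this tree: I: 1; II: 1; III: 1; IV: 1; V: 1.
Total = 5.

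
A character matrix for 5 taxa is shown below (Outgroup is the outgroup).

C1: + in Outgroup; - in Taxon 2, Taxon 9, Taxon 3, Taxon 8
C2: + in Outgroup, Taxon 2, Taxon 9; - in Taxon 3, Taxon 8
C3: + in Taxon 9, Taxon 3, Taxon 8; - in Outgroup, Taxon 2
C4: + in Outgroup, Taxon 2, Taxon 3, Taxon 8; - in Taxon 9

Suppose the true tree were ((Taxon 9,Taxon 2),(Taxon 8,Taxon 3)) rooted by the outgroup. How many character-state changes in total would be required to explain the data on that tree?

5

Map each character onto ((Taxon 9,Taxon 2),(Taxon 8,Taxon 3)) (rooted by Outgroup) and count the minimum state changes it requires (Fitch parsimony):
C1: 1; C2: 1; C3: 2; C4: 1.
Total tree length = 5.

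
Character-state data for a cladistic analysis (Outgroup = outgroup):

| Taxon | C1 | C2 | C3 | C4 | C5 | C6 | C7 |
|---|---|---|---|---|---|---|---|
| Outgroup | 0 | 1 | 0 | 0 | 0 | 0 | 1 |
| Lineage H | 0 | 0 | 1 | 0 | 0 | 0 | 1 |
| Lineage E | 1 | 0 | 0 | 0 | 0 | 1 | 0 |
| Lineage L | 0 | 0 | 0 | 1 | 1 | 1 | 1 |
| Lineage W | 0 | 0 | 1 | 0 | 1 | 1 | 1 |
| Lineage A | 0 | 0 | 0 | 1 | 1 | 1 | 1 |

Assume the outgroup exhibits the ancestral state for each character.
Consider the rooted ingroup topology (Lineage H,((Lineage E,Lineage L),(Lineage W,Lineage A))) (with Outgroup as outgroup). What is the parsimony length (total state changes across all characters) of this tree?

10

Map each character onto (Lineage H,((Lineage E,Lineage L),(Lineage W,Lineage A))) (rooted by Outgroup) and count the minimum state changes it requires (Fitch parsimony):
C1: 1; C2: 1; C3: 2; C4: 2; C5: 2; C6: 1; C7: 1.
Total tree length = 10.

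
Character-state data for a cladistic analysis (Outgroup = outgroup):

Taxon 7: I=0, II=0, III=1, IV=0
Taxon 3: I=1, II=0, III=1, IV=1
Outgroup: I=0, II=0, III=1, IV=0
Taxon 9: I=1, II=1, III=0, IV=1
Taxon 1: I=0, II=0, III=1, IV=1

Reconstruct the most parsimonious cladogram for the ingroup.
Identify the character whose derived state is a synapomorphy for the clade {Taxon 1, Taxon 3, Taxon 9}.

Character polarity is set by the outgroup: the derived state is whichever differs from the outgroup's state, so for III the derived state is '0', and for the remaining characters it is '1'.
I: derived state '1' in Taxon 3 and Taxon 9 only — synapomorphy for {Taxon 3, Taxon 9}.
II (derived state '1') is unique to Taxon 9 (autapomorphy; uninformative for grouping).
III (derived state '0') is unique to Taxon 9 (autapomorphy; uninformative for grouping).
IV: derived state '1' in Taxon 1, Taxon 3, and Taxon 9 only — synapomorphy for {Taxon 1, Taxon 3, Taxon 9}.
Most parsimonious ingroup topology: (((Taxon 9,Taxon 3),Taxon 1),Taxon 7).
The clade {Taxon 1, Taxon 3, Taxon 9} is supported by IV: its derived state '1' occurs in exactly those taxa and in no other taxon (including the outgroup).

IV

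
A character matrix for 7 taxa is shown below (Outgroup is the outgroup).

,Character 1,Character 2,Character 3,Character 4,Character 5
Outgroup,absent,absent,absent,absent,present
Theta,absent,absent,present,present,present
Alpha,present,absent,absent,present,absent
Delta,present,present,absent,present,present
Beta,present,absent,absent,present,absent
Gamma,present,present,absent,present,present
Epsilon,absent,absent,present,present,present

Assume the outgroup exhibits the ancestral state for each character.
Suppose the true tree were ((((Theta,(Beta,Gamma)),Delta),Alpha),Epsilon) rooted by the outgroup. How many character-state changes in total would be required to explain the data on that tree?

9

Map each character onto ((((Theta,(Beta,Gamma)),Delta),Alpha),Epsilon) (rooted by Outgroup) and count the minimum state changes it requires (Fitch parsimony):
Character 1: 2; Character 2: 2; Character 3: 2; Character 4: 1; Character 5: 2.
Total tree length = 9.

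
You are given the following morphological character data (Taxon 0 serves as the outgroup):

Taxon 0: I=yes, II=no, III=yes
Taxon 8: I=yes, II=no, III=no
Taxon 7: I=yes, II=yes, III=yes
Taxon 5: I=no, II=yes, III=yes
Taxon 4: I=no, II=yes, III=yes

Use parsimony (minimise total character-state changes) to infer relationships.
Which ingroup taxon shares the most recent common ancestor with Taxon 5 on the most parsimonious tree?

Character polarity is set by the outgroup: the derived state is whichever differs from the outgroup's state, so for I, III the derived state is 'no', and for the remaining characters it is 'yes'.
Only Taxon 4 and Taxon 5 show the derived state 'no' for I, supporting them as a clade.
II (derived state 'yes') is shared by Taxon 4, Taxon 5, and Taxon 7 — a synapomorphy uniting that clade.
III: derived state 'no' in Taxon 8 only — an autapomorphy, so it tells us nothing about relationships among taxa.
Most parsimonious ingroup topology: (Taxon 8,(Taxon 7,(Taxon 5,Taxon 4))).
Taxon 5 and Taxon 4 form a cherry on this tree, so they are sister taxa.

Taxon 4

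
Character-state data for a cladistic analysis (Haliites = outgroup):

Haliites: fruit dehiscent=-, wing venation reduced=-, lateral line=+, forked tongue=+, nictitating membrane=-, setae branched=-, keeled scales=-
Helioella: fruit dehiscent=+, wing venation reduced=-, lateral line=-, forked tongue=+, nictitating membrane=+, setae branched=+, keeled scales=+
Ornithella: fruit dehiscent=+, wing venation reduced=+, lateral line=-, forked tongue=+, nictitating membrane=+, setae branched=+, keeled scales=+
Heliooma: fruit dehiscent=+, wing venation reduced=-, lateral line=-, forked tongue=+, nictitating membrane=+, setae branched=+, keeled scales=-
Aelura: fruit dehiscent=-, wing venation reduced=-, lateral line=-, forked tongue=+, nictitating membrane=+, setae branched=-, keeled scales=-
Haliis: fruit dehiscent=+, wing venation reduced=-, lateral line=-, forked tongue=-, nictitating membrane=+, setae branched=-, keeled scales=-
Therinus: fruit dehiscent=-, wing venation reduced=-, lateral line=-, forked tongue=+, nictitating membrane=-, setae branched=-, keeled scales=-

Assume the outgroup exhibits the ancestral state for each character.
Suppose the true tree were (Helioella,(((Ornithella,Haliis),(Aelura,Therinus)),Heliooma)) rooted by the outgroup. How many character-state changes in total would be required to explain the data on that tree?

12

Map each character onto (Helioella,(((Ornithella,Haliis),(Aelura,Therinus)),Heliooma)) (rooted by Haliites) and count the minimum state changes it requires (Fitch parsimony):
fruit dehiscent: 2; wing venation reduced: 1; lateral line: 1; forked tongue: 1; nictitating membrane: 2; setae branched: 3; keeled scales: 2.
Total tree length = 12.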